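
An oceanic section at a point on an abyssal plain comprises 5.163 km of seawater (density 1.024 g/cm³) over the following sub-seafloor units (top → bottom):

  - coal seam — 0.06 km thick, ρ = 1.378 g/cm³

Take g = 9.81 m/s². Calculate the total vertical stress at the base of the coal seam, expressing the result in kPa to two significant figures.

53000 kPa

seawater: 1024 kg/m³ × 9.81 m/s² × 5163 m = 5.186×10^7 Pa = 51865 kPa
coal seam: 1378 kg/m³ × 9.81 m/s² × 60 m = 8.111×10^5 Pa = 811.1 kPa
Total = 51865 + 811.1 = 52676 kPa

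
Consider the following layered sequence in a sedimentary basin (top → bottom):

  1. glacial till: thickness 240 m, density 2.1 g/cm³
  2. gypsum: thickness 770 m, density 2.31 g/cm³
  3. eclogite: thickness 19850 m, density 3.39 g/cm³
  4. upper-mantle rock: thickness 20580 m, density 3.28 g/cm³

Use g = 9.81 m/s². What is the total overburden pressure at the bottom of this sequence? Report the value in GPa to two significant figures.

1.3 GPa

glacial till: 2100 kg/m³ × 9.81 m/s² × 240 m = 4.944×10^6 Pa = 4.944×10^-3 GPa
gypsum: 2310 kg/m³ × 9.81 m/s² × 770 m = 1.745×10^7 Pa = 0.01745 GPa
eclogite: 3390 kg/m³ × 9.81 m/s² × 19850 m = 6.601×10^8 Pa = 0.6601 GPa
upper-mantle rock: 3280 kg/m³ × 9.81 m/s² × 20580 m = 6.622×10^8 Pa = 0.6622 GPa
Total = 4.944×10^-3 + 0.01745 + 0.6601 + 0.6622 = 1.3447 GPa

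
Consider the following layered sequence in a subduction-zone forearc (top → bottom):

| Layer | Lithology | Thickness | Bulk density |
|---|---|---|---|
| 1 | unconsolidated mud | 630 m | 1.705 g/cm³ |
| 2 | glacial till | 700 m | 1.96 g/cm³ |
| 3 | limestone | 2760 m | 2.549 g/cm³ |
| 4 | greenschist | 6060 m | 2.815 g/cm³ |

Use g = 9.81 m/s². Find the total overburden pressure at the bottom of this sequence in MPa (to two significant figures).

unconsolidated mud: 1705 kg/m³ × 9.81 m/s² × 630 m = 1.054×10^7 Pa = 10.54 MPa
glacial till: 1960 kg/m³ × 9.81 m/s² × 700 m = 1.346×10^7 Pa = 13.46 MPa
limestone: 2549 kg/m³ × 9.81 m/s² × 2760 m = 6.902×10^7 Pa = 69.02 MPa
greenschist: 2815 kg/m³ × 9.81 m/s² × 6060 m = 1.673×10^8 Pa = 167.3 MPa
Total = 10.54 + 13.46 + 69.02 + 167.3 = 260.36 MPa

260 MPa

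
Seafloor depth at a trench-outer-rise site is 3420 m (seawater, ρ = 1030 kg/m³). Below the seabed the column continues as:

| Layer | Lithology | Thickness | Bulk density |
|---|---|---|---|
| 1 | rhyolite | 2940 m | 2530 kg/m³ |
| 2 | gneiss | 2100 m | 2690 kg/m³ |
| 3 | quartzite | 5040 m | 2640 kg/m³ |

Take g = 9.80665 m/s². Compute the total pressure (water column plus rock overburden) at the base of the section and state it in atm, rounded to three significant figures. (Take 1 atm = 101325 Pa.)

2900 atm

seawater: 1030 kg/m³ × 9.80665 m/s² × 3420 m = 3.454×10^7 Pa = 340.9 atm
rhyolite: 2530 kg/m³ × 9.80665 m/s² × 2940 m = 7.294×10^7 Pa = 719.9 atm
gneiss: 2690 kg/m³ × 9.80665 m/s² × 2100 m = 5.540×10^7 Pa = 546.7 atm
quartzite: 2640 kg/m³ × 9.80665 m/s² × 5040 m = 1.305×10^8 Pa = 1288 atm
Total = 340.9 + 719.9 + 546.7 + 1288 = 2895.3 atm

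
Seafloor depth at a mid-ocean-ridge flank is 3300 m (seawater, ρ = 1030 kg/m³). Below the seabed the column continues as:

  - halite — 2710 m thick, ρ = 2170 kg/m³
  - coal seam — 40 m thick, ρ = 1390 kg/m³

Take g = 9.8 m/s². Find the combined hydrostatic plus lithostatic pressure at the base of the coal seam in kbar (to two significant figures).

0.91 kbar

seawater: 1030 kg/m³ × 9.8 m/s² × 3300 m = 3.331×10^7 Pa = 0.3331 kbar
halite: 2170 kg/m³ × 9.8 m/s² × 2710 m = 5.763×10^7 Pa = 0.5763 kbar
coal seam: 1390 kg/m³ × 9.8 m/s² × 40 m = 5.449×10^5 Pa = 5.449×10^-3 kbar
Total = 0.3331 + 0.5763 + 5.449×10^-3 = 0.91486 kbar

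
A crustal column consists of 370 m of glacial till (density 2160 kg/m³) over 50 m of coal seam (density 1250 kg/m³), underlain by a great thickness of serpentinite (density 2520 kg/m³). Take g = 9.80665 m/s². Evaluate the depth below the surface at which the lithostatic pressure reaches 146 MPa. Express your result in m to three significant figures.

5990 m

Pressure at base of upper layers: 2160×9.80665×370 + 1250×9.80665×50 = 8.450×10^6 Pa = 8.450 MPa
Remaining pressure to be supplied by serpentinite: 1.460×10^8 − 8.450×10^6 = 1.375×10^8 Pa
Additional depth in serpentinite = 1.375×10^8 Pa / (2520 kg/m³ × 9.80665 m/s²) = 5565.9 m
Total depth = 420 m + 5565.9 m = 5985.9 m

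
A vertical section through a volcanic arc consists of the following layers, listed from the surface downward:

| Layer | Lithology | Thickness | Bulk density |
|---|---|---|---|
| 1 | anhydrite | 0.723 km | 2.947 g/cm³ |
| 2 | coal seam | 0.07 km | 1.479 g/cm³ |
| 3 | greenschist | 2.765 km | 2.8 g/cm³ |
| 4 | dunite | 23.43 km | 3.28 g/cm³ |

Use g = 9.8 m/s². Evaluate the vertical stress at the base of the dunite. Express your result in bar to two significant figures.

8500 bar

anhydrite: 2947 kg/m³ × 9.8 m/s² × 723 m = 2.088×10^7 Pa = 208.8 bar
coal seam: 1479 kg/m³ × 9.8 m/s² × 70 m = 1.015×10^6 Pa = 10.15 bar
greenschist: 2800 kg/m³ × 9.8 m/s² × 2765 m = 7.587×10^7 Pa = 758.7 bar
dunite: 3280 kg/m³ × 9.8 m/s² × 23430 m = 7.531×10^8 Pa = 7531 bar
Total = 208.8 + 10.15 + 758.7 + 7531 = 8509.0 bar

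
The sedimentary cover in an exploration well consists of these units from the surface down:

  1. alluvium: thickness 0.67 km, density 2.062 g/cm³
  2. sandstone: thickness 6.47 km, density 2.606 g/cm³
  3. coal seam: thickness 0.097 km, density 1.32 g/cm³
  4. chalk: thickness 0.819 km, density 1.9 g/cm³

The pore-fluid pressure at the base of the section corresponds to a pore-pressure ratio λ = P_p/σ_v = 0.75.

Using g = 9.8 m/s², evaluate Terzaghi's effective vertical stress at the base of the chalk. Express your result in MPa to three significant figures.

48.8 MPa

Overburden (lithostatic) stress σ_v:
alluvium: 2062 kg/m³ × 9.8 m/s² × 670 m = 1.354×10^7 Pa = 13.54 MPa
sandstone: 2606 kg/m³ × 9.8 m/s² × 6470 m = 1.652×10^8 Pa = 165.2 MPa
coal seam: 1320 kg/m³ × 9.8 m/s² × 97 m = 1.255×10^6 Pa = 1.255 MPa
chalk: 1900 kg/m³ × 9.8 m/s² × 819 m = 1.525×10^7 Pa = 15.25 MPa
Total = 13.54 + 165.2 + 1.255 + 15.25 = 195.28 MPa
Pore pressure P_p = λ·σ_v = 0.75 × 195.3 MPa = 146.5 MPa
Effective stress σ' = σ_v − P_p = 195.3 − 146.5 = 48.820 MPa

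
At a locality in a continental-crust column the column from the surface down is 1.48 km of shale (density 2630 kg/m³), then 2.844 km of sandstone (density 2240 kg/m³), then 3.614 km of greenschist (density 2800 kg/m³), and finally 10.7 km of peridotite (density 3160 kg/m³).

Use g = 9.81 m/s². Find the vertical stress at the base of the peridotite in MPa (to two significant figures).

shale: 2630 kg/m³ × 9.81 m/s² × 1480 m = 3.818×10^7 Pa = 38.18 MPa
sandstone: 2240 kg/m³ × 9.81 m/s² × 2844 m = 6.250×10^7 Pa = 62.50 MPa
greenschist: 2800 kg/m³ × 9.81 m/s² × 3614 m = 9.927×10^7 Pa = 99.27 MPa
peridotite: 3160 kg/m³ × 9.81 m/s² × 10700 m = 3.317×10^8 Pa = 331.7 MPa
Total = 38.18 + 62.50 + 99.27 + 331.7 = 531.64 MPa

530 MPa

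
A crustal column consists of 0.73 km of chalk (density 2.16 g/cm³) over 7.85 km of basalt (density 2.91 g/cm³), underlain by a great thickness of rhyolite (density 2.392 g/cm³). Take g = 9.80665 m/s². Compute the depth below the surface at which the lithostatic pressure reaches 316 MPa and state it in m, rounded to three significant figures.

11800 m

Pressure at base of upper layers: 2160×9.80665×730 + 2910×9.80665×7850 = 2.395×10^8 Pa = 239.5 MPa
Remaining pressure to be supplied by rhyolite: 3.160×10^8 − 2.395×10^8 = 7.652×10^7 Pa
Additional depth in rhyolite = 7.652×10^7 Pa / (2392 kg/m³ × 9.80665 m/s²) = 3262.0 m
Total depth = 8580 m + 3262.0 m = 11842 m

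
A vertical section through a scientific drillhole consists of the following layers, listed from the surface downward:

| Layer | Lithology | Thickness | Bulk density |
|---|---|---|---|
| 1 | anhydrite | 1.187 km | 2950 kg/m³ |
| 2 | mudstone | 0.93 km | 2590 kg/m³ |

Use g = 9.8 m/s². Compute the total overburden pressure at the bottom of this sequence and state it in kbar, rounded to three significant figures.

anhydrite: 2950 kg/m³ × 9.8 m/s² × 1187 m = 3.432×10^7 Pa = 0.3432 kbar
mudstone: 2590 kg/m³ × 9.8 m/s² × 930 m = 2.361×10^7 Pa = 0.2361 kbar
Total = 0.3432 + 0.2361 = 0.57921 kbar

0.579 kbar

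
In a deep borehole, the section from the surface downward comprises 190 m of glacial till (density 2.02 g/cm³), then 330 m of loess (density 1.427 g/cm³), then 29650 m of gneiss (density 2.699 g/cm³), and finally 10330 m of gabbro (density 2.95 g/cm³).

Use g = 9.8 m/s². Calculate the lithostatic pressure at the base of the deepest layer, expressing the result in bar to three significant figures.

10900 bar

glacial till: 2020 kg/m³ × 9.8 m/s² × 190 m = 3.761×10^6 Pa = 37.61 bar
loess: 1427 kg/m³ × 9.8 m/s² × 330 m = 4.615×10^6 Pa = 46.15 bar
gneiss: 2699 kg/m³ × 9.8 m/s² × 29650 m = 7.842×10^8 Pa = 7842 bar
gabbro: 2950 kg/m³ × 9.8 m/s² × 10330 m = 2.986×10^8 Pa = 2986 bar
Total = 37.61 + 46.15 + 7842 + 2986 = 10913 bar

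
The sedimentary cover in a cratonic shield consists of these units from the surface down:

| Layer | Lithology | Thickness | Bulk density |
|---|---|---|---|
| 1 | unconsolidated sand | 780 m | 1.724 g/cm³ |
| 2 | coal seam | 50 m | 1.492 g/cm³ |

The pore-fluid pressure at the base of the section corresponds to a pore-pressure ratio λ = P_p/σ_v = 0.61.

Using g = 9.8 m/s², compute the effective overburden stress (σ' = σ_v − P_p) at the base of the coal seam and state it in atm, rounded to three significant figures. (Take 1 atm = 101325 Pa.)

53.5 atm

Overburden (lithostatic) stress σ_v:
unconsolidated sand: 1724 kg/m³ × 9.8 m/s² × 780 m = 1.318×10^7 Pa = 13.18 MPa
coal seam: 1492 kg/m³ × 9.8 m/s² × 50 m = 7.311×10^5 Pa = 0.7311 MPa
Total = 13.18 + 0.7311 = 13.909 MPa
Pore pressure P_p = λ·σ_v = 0.61 × 13.91 MPa = 8.485 MPa
Effective stress σ' = σ_v − P_p = 13.91 − 8.485 = 5.4246 MPa = 53.537 atm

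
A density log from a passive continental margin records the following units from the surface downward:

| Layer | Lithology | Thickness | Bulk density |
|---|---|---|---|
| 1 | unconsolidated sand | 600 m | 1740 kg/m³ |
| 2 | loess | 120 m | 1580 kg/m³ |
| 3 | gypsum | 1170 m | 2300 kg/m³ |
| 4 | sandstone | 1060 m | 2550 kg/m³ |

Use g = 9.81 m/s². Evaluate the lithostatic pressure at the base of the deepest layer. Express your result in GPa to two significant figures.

0.065 GPa

unconsolidated sand: 1740 kg/m³ × 9.81 m/s² × 600 m = 1.024×10^7 Pa = 0.01024 GPa
loess: 1580 kg/m³ × 9.81 m/s² × 120 m = 1.860×10^6 Pa = 1.860×10^-3 GPa
gypsum: 2300 kg/m³ × 9.81 m/s² × 1170 m = 2.640×10^7 Pa = 0.02640 GPa
sandstone: 2550 kg/m³ × 9.81 m/s² × 1060 m = 2.652×10^7 Pa = 0.02652 GPa
Total = 0.01024 + 1.860×10^-3 + 0.02640 + 0.02652 = 0.065017 GPa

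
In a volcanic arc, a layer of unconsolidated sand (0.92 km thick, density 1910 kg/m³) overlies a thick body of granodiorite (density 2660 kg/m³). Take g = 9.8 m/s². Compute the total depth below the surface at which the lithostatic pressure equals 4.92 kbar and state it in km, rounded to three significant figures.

Pressure at base of upper layers: 1910×9.8×920 = 1.722×10^7 Pa = 0.1722 kbar
Remaining pressure to be supplied by granodiorite: 4.920×10^8 − 1.722×10^7 = 4.748×10^8 Pa
Additional depth in granodiorite = 4.748×10^8 Pa / (2660 kg/m³ × 9.8 m/s²) = 18213 m
Total depth = 920 m + 18213 m = 19133 m
= 19.133 km

19.1 km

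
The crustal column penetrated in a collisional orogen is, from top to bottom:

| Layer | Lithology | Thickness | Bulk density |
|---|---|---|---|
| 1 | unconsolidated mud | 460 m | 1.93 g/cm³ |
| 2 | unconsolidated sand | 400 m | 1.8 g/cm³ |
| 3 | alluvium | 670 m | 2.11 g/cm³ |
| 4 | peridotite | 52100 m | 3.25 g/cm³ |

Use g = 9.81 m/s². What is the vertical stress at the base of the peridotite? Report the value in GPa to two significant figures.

1.7 GPa

unconsolidated mud: 1930 kg/m³ × 9.81 m/s² × 460 m = 8.709×10^6 Pa = 8.709×10^-3 GPa
unconsolidated sand: 1800 kg/m³ × 9.81 m/s² × 400 m = 7.063×10^6 Pa = 7.063×10^-3 GPa
alluvium: 2110 kg/m³ × 9.81 m/s² × 670 m = 1.387×10^7 Pa = 0.01387 GPa
peridotite: 3250 kg/m³ × 9.81 m/s² × 52100 m = 1.661×10^9 Pa = 1.661 GPa
Total = 8.709×10^-3 + 7.063×10^-3 + 0.01387 + 1.661 = 1.6907 GPa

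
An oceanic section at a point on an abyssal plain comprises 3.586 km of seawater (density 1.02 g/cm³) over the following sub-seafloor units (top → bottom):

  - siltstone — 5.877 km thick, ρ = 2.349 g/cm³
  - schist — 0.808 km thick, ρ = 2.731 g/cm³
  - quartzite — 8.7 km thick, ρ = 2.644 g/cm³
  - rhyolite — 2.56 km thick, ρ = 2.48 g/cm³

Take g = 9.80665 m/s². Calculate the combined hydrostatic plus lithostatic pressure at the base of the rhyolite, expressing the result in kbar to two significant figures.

seawater: 1020 kg/m³ × 9.80665 m/s² × 3586 m = 3.587×10^7 Pa = 0.3587 kbar
siltstone: 2349 kg/m³ × 9.80665 m/s² × 5877 m = 1.354×10^8 Pa = 1.354 kbar
schist: 2731 kg/m³ × 9.80665 m/s² × 808 m = 2.164×10^7 Pa = 0.2164 kbar
quartzite: 2644 kg/m³ × 9.80665 m/s² × 8700 m = 2.256×10^8 Pa = 2.256 kbar
rhyolite: 2480 kg/m³ × 9.80665 m/s² × 2560 m = 6.226×10^7 Pa = 0.6226 kbar
Total = 0.3587 + 1.354 + 0.2164 + 2.256 + 0.6226 = 4.8073 kbar

4.8 kbar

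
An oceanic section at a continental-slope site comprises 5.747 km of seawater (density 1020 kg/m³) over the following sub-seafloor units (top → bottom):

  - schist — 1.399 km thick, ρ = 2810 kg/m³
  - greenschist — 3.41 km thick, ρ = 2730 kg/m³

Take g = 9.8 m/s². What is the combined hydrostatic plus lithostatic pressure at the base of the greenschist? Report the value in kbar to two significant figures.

seawater: 1020 kg/m³ × 9.8 m/s² × 5747 m = 5.745×10^7 Pa = 0.5745 kbar
schist: 2810 kg/m³ × 9.8 m/s² × 1399 m = 3.853×10^7 Pa = 0.3853 kbar
greenschist: 2730 kg/m³ × 9.8 m/s² × 3410 m = 9.123×10^7 Pa = 0.9123 kbar
Total = 0.5745 + 0.3853 + 0.9123 = 1.8720 kbar

1.9 kbar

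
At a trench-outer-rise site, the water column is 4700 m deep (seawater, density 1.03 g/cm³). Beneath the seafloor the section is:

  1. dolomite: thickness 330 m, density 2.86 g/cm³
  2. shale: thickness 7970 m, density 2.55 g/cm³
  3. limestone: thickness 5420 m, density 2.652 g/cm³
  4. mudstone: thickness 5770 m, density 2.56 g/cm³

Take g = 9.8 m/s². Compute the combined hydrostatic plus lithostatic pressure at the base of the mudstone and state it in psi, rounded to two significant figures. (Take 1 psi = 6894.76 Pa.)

seawater: 1030 kg/m³ × 9.8 m/s² × 4700 m = 4.744×10^7 Pa = 6881 psi
dolomite: 2860 kg/m³ × 9.8 m/s² × 330 m = 9.249×10^6 Pa = 1341 psi
shale: 2550 kg/m³ × 9.8 m/s² × 7970 m = 1.992×10^8 Pa = 28887 psi
limestone: 2652 kg/m³ × 9.8 m/s² × 5420 m = 1.409×10^8 Pa = 20431 psi
mudstone: 2560 kg/m³ × 9.8 m/s² × 5770 m = 1.448×10^8 Pa = 20995 psi
Total = 6881 + 1341 + 28887 + 20431 + 20995 = 78535 psi

79000 psi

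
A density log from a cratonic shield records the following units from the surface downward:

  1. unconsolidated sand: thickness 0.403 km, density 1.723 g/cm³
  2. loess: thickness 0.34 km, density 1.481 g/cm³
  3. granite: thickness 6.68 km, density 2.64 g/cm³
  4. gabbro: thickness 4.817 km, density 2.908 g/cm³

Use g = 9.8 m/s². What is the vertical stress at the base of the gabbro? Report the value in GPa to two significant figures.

0.32 GPa

unconsolidated sand: 1723 kg/m³ × 9.8 m/s² × 403 m = 6.805×10^6 Pa = 6.805×10^-3 GPa
loess: 1481 kg/m³ × 9.8 m/s² × 340 m = 4.935×10^6 Pa = 4.935×10^-3 GPa
granite: 2640 kg/m³ × 9.8 m/s² × 6680 m = 1.728×10^8 Pa = 0.1728 GPa
gabbro: 2908 kg/m³ × 9.8 m/s² × 4817 m = 1.373×10^8 Pa = 0.1373 GPa
Total = 6.805×10^-3 + 4.935×10^-3 + 0.1728 + 0.1373 = 0.32184 GPa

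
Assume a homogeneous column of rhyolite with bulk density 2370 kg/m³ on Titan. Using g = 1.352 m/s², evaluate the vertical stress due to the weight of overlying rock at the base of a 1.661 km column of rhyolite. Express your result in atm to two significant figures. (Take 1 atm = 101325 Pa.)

53 atm

rhyolite: 2370 kg/m³ × 1.352 m/s² × 1661 m = 5.322×10^6 Pa = 52.53 atm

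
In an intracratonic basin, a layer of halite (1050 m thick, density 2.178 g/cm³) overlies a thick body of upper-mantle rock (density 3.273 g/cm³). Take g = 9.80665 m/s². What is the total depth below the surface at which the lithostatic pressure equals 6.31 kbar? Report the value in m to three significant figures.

Pressure at base of upper layers: 2178×9.80665×1050 = 2.243×10^7 Pa = 0.2243 kbar
Remaining pressure to be supplied by upper-mantle rock: 6.310×10^8 − 2.243×10^7 = 6.086×10^8 Pa
Additional depth in upper-mantle rock = 6.086×10^8 Pa / (3273 kg/m³ × 9.80665 m/s²) = 18960 m
Total depth = 1050 m + 18960 m = 20010 m

20000 m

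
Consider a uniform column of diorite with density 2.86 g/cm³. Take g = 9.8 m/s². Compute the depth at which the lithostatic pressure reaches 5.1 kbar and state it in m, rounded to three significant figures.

h = P/(ρg) = 5.1 kbar / (2860 kg/m³ × 9.8 m/s²) = 5.100×10^8 Pa / 28028 Pa/m = 18196 m

18200 m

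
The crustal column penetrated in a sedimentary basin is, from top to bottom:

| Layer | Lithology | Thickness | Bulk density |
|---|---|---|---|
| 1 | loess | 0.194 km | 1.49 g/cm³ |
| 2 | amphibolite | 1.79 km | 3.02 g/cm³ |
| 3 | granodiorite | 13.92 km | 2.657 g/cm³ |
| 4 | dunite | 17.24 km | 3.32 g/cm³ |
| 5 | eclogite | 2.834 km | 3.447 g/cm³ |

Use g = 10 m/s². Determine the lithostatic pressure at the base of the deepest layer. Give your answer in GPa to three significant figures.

1.10 GPa

loess: 1490 kg/m³ × 10 m/s² × 194 m = 2.891×10^6 Pa = 2.891×10^-3 GPa
amphibolite: 3020 kg/m³ × 10 m/s² × 1790 m = 5.406×10^7 Pa = 0.05406 GPa
granodiorite: 2657 kg/m³ × 10 m/s² × 13920 m = 3.699×10^8 Pa = 0.3699 GPa
dunite: 3320 kg/m³ × 10 m/s² × 17240 m = 5.724×10^8 Pa = 0.5724 GPa
eclogite: 3447 kg/m³ × 10 m/s² × 2834 m = 9.769×10^7 Pa = 0.09769 GPa
Total = 2.891×10^-3 + 0.05406 + 0.3699 + 0.5724 + 0.09769 = 1.0969 GPa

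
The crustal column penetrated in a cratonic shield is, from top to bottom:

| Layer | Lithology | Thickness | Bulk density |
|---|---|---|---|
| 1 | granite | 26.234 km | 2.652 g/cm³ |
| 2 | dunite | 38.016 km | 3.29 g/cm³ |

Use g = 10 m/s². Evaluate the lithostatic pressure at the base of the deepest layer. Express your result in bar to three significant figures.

19500 bar

granite: 2652 kg/m³ × 10 m/s² × 26234 m = 6.957×10^8 Pa = 6957 bar
dunite: 3290 kg/m³ × 10 m/s² × 38016 m = 1.251×10^9 Pa = 12507 bar
Total = 6957 + 12507 = 19465 bar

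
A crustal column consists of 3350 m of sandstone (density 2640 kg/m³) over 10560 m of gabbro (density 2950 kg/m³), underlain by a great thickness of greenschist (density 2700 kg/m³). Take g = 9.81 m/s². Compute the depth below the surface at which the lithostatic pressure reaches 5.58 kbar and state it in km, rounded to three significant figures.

Pressure at base of upper layers: 2640×9.81×3350 + 2950×9.81×10560 = 3.924×10^8 Pa = 3.924 kbar
Remaining pressure to be supplied by greenschist: 5.580×10^8 − 3.924×10^8 = 1.656×10^8 Pa
Additional depth in greenschist = 1.656×10^8 Pa / (2700 kg/m³ × 9.81 m/s²) = 6253.6 m
Total depth = 13910 m + 6253.6 m = 20164 m
= 20.164 km

20.2 km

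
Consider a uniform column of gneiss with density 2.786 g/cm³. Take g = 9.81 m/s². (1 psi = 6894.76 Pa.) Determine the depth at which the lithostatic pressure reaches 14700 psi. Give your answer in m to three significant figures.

3710 m

h = P/(ρg) = 14700 psi / (2786 kg/m³ × 9.81 m/s²) = 1.014×10^8 Pa / 27331 Pa/m = 3708.4 m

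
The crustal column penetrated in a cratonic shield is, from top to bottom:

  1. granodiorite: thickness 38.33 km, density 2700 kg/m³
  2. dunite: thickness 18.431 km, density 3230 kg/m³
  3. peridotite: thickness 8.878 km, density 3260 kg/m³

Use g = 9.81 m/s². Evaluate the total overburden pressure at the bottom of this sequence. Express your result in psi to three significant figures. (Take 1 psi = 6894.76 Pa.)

granodiorite: 2700 kg/m³ × 9.81 m/s² × 38330 m = 1.015×10^9 Pa = 1.472×10^5 psi
dunite: 3230 kg/m³ × 9.81 m/s² × 18431 m = 5.840×10^8 Pa = 84704 psi
peridotite: 3260 kg/m³ × 9.81 m/s² × 8878 m = 2.839×10^8 Pa = 41180 psi
Total = 1.472×10^5 + 84704 + 41180 = 2.7313×10^5 psi

273000 psi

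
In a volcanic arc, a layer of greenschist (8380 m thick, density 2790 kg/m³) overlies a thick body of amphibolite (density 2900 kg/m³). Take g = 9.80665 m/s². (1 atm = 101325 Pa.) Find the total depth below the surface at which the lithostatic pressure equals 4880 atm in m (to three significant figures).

Pressure at base of upper layers: 2790×9.80665×8380 = 2.293×10^8 Pa = 2263 atm
Remaining pressure to be supplied by amphibolite: 4.945×10^8 − 2.293×10^8 = 2.652×10^8 Pa
Additional depth in amphibolite = 2.652×10^8 Pa / (2900 kg/m³ × 9.80665 m/s²) = 9324.6 m
Total depth = 8380 m + 9324.6 m = 17705 m

17700 m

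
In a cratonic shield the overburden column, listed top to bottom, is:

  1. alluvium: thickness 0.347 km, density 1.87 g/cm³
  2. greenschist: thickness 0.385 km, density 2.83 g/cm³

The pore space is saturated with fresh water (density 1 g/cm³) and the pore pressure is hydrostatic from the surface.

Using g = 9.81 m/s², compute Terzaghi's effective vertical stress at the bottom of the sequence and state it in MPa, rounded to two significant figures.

Overburden (lithostatic) stress σ_v:
alluvium: 1870 kg/m³ × 9.81 m/s² × 347 m = 6.366×10^6 Pa = 6.366 MPa
greenschist: 2830 kg/m³ × 9.81 m/s² × 385 m = 1.069×10^7 Pa = 10.69 MPa
Total = 6.366 + 10.69 = 17.054 MPa
Pore pressure P_p = 1000 kg/m³ × 9.81 m/s² × 732 m = 7.181×10^6 Pa = 7.181 MPa
Effective stress σ' = σ_v − P_p = 17.05 − 7.181 = 9.8732 MPa

9.9 MPa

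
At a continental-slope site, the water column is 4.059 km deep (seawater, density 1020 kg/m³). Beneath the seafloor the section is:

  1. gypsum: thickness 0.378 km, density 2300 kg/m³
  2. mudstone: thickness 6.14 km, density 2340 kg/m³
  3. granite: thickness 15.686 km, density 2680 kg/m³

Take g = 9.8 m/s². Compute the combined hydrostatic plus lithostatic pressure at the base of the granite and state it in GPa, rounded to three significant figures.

0.602 GPa

seawater: 1020 kg/m³ × 9.8 m/s² × 4059 m = 4.057×10^7 Pa = 0.04057 GPa
gypsum: 2300 kg/m³ × 9.8 m/s² × 378 m = 8.520×10^6 Pa = 8.520×10^-3 GPa
mudstone: 2340 kg/m³ × 9.8 m/s² × 6140 m = 1.408×10^8 Pa = 0.1408 GPa
granite: 2680 kg/m³ × 9.8 m/s² × 15686 m = 4.120×10^8 Pa = 0.4120 GPa
Total = 0.04057 + 8.520×10^-3 + 0.1408 + 0.4120 = 0.60187 GPa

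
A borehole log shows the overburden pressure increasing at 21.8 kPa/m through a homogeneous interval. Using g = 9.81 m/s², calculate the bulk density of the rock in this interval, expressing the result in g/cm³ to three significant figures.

ρ = (dP/dz)/g = 21.8 kPa/m / 9.81 m/s² = 21800 Pa/m / 9.81 m/s² = 2222.2 kg/m³
= 2.222 g/cm³

2.22 g/cm³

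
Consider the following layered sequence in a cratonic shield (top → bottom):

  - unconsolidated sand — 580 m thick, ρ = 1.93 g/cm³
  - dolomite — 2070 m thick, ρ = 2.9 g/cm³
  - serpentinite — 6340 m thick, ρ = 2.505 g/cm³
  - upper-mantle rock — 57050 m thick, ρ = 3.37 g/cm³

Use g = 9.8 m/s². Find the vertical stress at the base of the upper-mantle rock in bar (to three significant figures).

unconsolidated sand: 1930 kg/m³ × 9.8 m/s² × 580 m = 1.097×10^7 Pa = 109.7 bar
dolomite: 2900 kg/m³ × 9.8 m/s² × 2070 m = 5.883×10^7 Pa = 588.3 bar
serpentinite: 2505 kg/m³ × 9.8 m/s² × 6340 m = 1.556×10^8 Pa = 1556 bar
upper-mantle rock: 3370 kg/m³ × 9.8 m/s² × 57050 m = 1.884×10^9 Pa = 18841 bar
Total = 109.7 + 588.3 + 1556 + 18841 = 21096 bar

21100 bar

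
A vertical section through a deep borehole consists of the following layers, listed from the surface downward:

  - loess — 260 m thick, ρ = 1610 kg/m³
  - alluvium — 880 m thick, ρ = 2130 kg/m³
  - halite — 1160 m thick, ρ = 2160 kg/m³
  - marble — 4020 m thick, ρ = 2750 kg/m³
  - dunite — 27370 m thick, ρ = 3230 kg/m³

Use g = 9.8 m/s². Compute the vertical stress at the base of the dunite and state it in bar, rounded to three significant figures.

loess: 1610 kg/m³ × 9.8 m/s² × 260 m = 4.102×10^6 Pa = 41.02 bar
alluvium: 2130 kg/m³ × 9.8 m/s² × 880 m = 1.837×10^7 Pa = 183.7 bar
halite: 2160 kg/m³ × 9.8 m/s² × 1160 m = 2.455×10^7 Pa = 245.5 bar
marble: 2750 kg/m³ × 9.8 m/s² × 4020 m = 1.083×10^8 Pa = 1083 bar
dunite: 3230 kg/m³ × 9.8 m/s² × 27370 m = 8.664×10^8 Pa = 8664 bar
Total = 41.02 + 183.7 + 245.5 + 1083 + 8664 = 10217 bar

10200 bar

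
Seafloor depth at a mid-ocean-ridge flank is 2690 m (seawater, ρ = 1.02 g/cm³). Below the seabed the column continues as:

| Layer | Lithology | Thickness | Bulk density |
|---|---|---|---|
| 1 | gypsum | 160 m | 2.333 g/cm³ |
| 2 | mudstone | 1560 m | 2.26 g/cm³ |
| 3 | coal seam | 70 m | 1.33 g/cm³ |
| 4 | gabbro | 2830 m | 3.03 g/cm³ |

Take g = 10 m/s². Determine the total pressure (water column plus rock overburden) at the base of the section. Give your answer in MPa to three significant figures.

153 MPa

seawater: 1020 kg/m³ × 10 m/s² × 2690 m = 2.744×10^7 Pa = 27.44 MPa
gypsum: 2333 kg/m³ × 10 m/s² × 160 m = 3.733×10^6 Pa = 3.733 MPa
mudstone: 2260 kg/m³ × 10 m/s² × 1560 m = 3.526×10^7 Pa = 35.26 MPa
coal seam: 1330 kg/m³ × 10 m/s² × 70 m = 9.310×10^5 Pa = 0.9310 MPa
gabbro: 3030 kg/m³ × 10 m/s² × 2830 m = 8.575×10^7 Pa = 85.75 MPa
Total = 27.44 + 3.733 + 35.26 + 0.9310 + 85.75 = 153.11 MPa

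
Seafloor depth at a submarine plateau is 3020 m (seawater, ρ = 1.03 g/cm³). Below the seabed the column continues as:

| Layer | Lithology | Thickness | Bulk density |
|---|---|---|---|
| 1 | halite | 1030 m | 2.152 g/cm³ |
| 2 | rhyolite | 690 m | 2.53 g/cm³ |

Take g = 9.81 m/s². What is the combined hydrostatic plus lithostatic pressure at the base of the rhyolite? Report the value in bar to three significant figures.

694 bar

seawater: 1030 kg/m³ × 9.81 m/s² × 3020 m = 3.051×10^7 Pa = 305.1 bar
halite: 2152 kg/m³ × 9.81 m/s² × 1030 m = 2.174×10^7 Pa = 217.4 bar
rhyolite: 2530 kg/m³ × 9.81 m/s² × 690 m = 1.713×10^7 Pa = 171.3 bar
Total = 305.1 + 217.4 + 171.3 = 693.85 bar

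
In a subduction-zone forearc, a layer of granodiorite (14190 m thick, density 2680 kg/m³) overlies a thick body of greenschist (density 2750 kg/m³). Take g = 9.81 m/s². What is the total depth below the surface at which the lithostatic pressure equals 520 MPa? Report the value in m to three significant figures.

19600 m

Pressure at base of upper layers: 2680×9.81×14190 = 3.731×10^8 Pa = 373.1 MPa
Remaining pressure to be supplied by greenschist: 5.200×10^8 − 3.731×10^8 = 1.469×10^8 Pa
Additional depth in greenschist = 1.469×10^8 Pa / (2750 kg/m³ × 9.81 m/s²) = 5446.5 m
Total depth = 14190 m + 5446.5 m = 19637 m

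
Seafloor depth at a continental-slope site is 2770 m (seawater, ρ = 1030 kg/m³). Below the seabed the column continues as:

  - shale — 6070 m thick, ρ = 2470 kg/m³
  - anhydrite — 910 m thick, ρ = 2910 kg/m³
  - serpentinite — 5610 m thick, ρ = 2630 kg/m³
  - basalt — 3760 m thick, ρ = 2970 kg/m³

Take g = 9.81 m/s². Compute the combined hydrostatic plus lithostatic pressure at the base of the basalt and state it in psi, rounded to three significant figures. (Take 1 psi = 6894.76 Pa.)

seawater: 1030 kg/m³ × 9.81 m/s² × 2770 m = 2.799×10^7 Pa = 4059 psi
shale: 2470 kg/m³ × 9.81 m/s² × 6070 m = 1.471×10^8 Pa = 21332 psi
anhydrite: 2910 kg/m³ × 9.81 m/s² × 910 m = 2.598×10^7 Pa = 3768 psi
serpentinite: 2630 kg/m³ × 9.81 m/s² × 5610 m = 1.447×10^8 Pa = 20993 psi
basalt: 2970 kg/m³ × 9.81 m/s² × 3760 m = 1.096×10^8 Pa = 15889 psi
Total = 4059 + 21332 + 3768 + 20993 + 15889 = 66041 psi

66000 psi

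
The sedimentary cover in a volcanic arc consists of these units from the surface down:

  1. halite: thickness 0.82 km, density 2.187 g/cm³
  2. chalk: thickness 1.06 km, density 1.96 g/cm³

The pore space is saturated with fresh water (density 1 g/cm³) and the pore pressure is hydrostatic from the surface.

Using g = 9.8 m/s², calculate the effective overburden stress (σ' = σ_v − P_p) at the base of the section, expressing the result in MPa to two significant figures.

20 MPa

Overburden (lithostatic) stress σ_v:
halite: 2187 kg/m³ × 9.8 m/s² × 820 m = 1.757×10^7 Pa = 17.57 MPa
chalk: 1960 kg/m³ × 9.8 m/s² × 1060 m = 2.036×10^7 Pa = 20.36 MPa
Total = 17.57 + 20.36 = 37.935 MPa
Pore pressure P_p = 1000 kg/m³ × 9.8 m/s² × 1880 m = 1.842×10^7 Pa = 18.42 MPa
Effective stress σ' = σ_v − P_p = 37.94 − 18.42 = 19.511 MPa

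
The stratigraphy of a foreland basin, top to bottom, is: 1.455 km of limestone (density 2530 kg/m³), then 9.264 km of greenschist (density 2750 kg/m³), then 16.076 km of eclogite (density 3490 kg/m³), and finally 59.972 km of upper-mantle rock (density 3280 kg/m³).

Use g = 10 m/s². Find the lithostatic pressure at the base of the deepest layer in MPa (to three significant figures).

limestone: 2530 kg/m³ × 10 m/s² × 1455 m = 3.681×10^7 Pa = 36.81 MPa
greenschist: 2750 kg/m³ × 10 m/s² × 9264 m = 2.548×10^8 Pa = 254.8 MPa
eclogite: 3490 kg/m³ × 10 m/s² × 16076 m = 5.611×10^8 Pa = 561.1 MPa
upper-mantle rock: 3280 kg/m³ × 10 m/s² × 59972 m = 1.967×10^9 Pa = 1967 MPa
Total = 36.81 + 254.8 + 561.1 + 1967 = 2819.7 MPa

2820 MPa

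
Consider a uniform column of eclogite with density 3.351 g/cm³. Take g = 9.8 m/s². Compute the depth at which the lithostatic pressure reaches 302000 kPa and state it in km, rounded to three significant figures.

9.20 km

h = P/(ρg) = 302000 kPa / (3351 kg/m³ × 9.8 m/s²) = 3.020×10^8 Pa / 32840 Pa/m = 9196.2 m
= 9.1962 km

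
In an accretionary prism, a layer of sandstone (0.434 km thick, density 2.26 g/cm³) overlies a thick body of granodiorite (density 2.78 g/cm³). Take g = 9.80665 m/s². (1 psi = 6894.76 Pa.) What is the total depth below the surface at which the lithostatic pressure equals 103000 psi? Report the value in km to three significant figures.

26.1 km

Pressure at base of upper layers: 2260×9.80665×434 = 9.619×10^6 Pa = 1395 psi
Remaining pressure to be supplied by granodiorite: 7.102×10^8 − 9.619×10^6 = 7.005×10^8 Pa
Additional depth in granodiorite = 7.005×10^8 Pa / (2780 kg/m³ × 9.80665 m/s²) = 25696 m
Total depth = 434 m + 25696 m = 26130 m
= 26.130 km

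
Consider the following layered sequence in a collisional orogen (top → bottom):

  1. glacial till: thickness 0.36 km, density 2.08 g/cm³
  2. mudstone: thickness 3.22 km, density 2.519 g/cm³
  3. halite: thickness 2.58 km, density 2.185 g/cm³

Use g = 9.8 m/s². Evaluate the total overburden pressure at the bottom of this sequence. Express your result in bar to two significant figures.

glacial till: 2080 kg/m³ × 9.8 m/s² × 360 m = 7.338×10^6 Pa = 73.38 bar
mudstone: 2519 kg/m³ × 9.8 m/s² × 3220 m = 7.949×10^7 Pa = 794.9 bar
halite: 2185 kg/m³ × 9.8 m/s² × 2580 m = 5.525×10^7 Pa = 552.5 bar
Total = 73.38 + 794.9 + 552.5 = 1420.7 bar

1400 bar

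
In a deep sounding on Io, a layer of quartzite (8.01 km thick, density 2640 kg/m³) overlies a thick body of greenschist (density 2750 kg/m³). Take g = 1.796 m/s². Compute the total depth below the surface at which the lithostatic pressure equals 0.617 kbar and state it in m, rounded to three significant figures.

12800 m

Pressure at base of upper layers: 2640×1.796×8010 = 3.798×10^7 Pa = 0.3798 kbar
Remaining pressure to be supplied by greenschist: 6.170×10^7 − 3.798×10^7 = 2.372×10^7 Pa
Additional depth in greenschist = 2.372×10^7 Pa / (2750 kg/m³ × 1.796 m/s²) = 4802.8 m
Total depth = 8010 m + 4802.8 m = 12813 m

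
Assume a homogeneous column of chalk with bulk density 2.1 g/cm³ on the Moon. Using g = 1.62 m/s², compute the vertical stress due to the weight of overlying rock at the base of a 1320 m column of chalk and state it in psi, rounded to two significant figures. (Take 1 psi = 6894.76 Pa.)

650 psi

chalk: 2100 kg/m³ × 1.62 m/s² × 1320 m = 4.491×10^6 Pa = 651.3 psi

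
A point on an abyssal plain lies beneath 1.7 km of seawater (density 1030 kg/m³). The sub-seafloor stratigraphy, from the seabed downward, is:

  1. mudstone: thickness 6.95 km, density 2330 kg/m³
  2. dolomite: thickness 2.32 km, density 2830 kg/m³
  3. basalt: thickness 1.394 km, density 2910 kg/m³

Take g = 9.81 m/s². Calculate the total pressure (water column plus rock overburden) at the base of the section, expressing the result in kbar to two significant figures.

2.8 kbar

seawater: 1030 kg/m³ × 9.81 m/s² × 1700 m = 1.718×10^7 Pa = 0.1718 kbar
mudstone: 2330 kg/m³ × 9.81 m/s² × 6950 m = 1.589×10^8 Pa = 1.589 kbar
dolomite: 2830 kg/m³ × 9.81 m/s² × 2320 m = 6.441×10^7 Pa = 0.6441 kbar
basalt: 2910 kg/m³ × 9.81 m/s² × 1394 m = 3.979×10^7 Pa = 0.3979 kbar
Total = 0.1718 + 1.589 + 0.6441 + 0.3979 = 2.8024 kbar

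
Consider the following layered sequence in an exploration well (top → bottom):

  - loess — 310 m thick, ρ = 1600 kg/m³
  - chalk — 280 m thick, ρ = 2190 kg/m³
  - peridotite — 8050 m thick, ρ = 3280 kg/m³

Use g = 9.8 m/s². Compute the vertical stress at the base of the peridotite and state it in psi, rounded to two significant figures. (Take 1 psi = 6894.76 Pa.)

39000 psi

loess: 1600 kg/m³ × 9.8 m/s² × 310 m = 4.861×10^6 Pa = 705.0 psi
chalk: 2190 kg/m³ × 9.8 m/s² × 280 m = 6.009×10^6 Pa = 871.6 psi
peridotite: 3280 kg/m³ × 9.8 m/s² × 8050 m = 2.588×10^8 Pa = 37530 psi
Total = 705.0 + 871.6 + 37530 = 39106 psi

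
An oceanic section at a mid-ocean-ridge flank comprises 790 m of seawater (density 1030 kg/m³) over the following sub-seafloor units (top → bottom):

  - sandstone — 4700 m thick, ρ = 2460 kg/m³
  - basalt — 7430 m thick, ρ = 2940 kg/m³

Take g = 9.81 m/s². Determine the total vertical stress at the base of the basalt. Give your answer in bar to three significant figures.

3360 bar

seawater: 1030 kg/m³ × 9.81 m/s² × 790 m = 7.982×10^6 Pa = 79.82 bar
sandstone: 2460 kg/m³ × 9.81 m/s² × 4700 m = 1.134×10^8 Pa = 1134 bar
basalt: 2940 kg/m³ × 9.81 m/s² × 7430 m = 2.143×10^8 Pa = 2143 bar
Total = 79.82 + 1134 + 2143 = 3357.0 bar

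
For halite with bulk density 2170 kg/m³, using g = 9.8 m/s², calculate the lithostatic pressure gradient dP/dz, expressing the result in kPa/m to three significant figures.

dP/dz = ρg = 2170 kg/m³ × 9.8 m/s² = 21266 Pa/m
= 21266 Pa/m × (1 kPa/m / 1000.0 Pa/m) = 21.266 kPa/m

21.3 kPa/m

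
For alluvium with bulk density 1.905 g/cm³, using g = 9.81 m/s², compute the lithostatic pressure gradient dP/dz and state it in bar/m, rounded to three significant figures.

0.187 bar/m

dP/dz = ρg = 1905 kg/m³ × 9.81 m/s² = 18688 Pa/m
= 18688 Pa/m × (1 bar/m / 1.0000×10^5 Pa/m) = 0.18688 bar/m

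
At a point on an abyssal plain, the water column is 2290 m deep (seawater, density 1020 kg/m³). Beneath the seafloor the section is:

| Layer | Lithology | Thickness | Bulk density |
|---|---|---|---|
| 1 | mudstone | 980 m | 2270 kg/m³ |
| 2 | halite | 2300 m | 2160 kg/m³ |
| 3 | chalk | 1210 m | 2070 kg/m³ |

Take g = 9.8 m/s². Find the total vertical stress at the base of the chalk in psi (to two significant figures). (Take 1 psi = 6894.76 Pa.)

17000 psi

seawater: 1020 kg/m³ × 9.8 m/s² × 2290 m = 2.289×10^7 Pa = 3320 psi
mudstone: 2270 kg/m³ × 9.8 m/s² × 980 m = 2.180×10^7 Pa = 3162 psi
halite: 2160 kg/m³ × 9.8 m/s² × 2300 m = 4.869×10^7 Pa = 7061 psi
chalk: 2070 kg/m³ × 9.8 m/s² × 1210 m = 2.455×10^7 Pa = 3560 psi
Total = 3320 + 3162 + 7061 + 3560 = 17103 psi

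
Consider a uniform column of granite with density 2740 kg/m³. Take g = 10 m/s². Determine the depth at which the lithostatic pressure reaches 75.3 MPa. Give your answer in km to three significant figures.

2.75 km

h = P/(ρg) = 75.3 MPa / (2740 kg/m³ × 10 m/s²) = 7.530×10^7 Pa / 27400 Pa/m = 2748.2 m
= 2.7482 km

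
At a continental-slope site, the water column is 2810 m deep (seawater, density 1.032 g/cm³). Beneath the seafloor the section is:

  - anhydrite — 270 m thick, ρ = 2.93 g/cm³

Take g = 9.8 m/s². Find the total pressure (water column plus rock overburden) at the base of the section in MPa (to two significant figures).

36 MPa

seawater: 1032 kg/m³ × 9.8 m/s² × 2810 m = 2.842×10^7 Pa = 28.42 MPa
anhydrite: 2930 kg/m³ × 9.8 m/s² × 270 m = 7.753×10^6 Pa = 7.753 MPa
Total = 28.42 + 7.753 = 36.172 MPa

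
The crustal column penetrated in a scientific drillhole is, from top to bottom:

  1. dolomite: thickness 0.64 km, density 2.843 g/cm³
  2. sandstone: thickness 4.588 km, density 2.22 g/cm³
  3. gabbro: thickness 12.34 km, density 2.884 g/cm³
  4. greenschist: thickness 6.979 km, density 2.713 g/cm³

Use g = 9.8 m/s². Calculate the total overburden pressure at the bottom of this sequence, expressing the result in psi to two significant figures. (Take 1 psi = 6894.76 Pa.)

dolomite: 2843 kg/m³ × 9.8 m/s² × 640 m = 1.783×10^7 Pa = 2586 psi
sandstone: 2220 kg/m³ × 9.8 m/s² × 4588 m = 9.982×10^7 Pa = 14477 psi
gabbro: 2884 kg/m³ × 9.8 m/s² × 12340 m = 3.488×10^8 Pa = 50585 psi
greenschist: 2713 kg/m³ × 9.8 m/s² × 6979 m = 1.856×10^8 Pa = 26912 psi
Total = 2586 + 14477 + 50585 + 26912 = 94560 psi

95000 psi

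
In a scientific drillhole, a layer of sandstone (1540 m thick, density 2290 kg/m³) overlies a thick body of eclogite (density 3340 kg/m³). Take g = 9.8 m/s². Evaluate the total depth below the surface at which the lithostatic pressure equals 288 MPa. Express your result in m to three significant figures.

Pressure at base of upper layers: 2290×9.8×1540 = 3.456×10^7 Pa = 34.56 MPa
Remaining pressure to be supplied by eclogite: 2.880×10^8 − 3.456×10^7 = 2.534×10^8 Pa
Additional depth in eclogite = 2.534×10^8 Pa / (3340 kg/m³ × 9.8 m/s²) = 7742.9 m
Total depth = 1540 m + 7742.9 m = 9282.9 m

9280 m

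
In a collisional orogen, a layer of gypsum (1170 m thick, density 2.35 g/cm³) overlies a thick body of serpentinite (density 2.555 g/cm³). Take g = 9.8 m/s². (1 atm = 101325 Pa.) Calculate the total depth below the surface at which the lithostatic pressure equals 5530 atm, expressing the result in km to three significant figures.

Pressure at base of upper layers: 2350×9.8×1170 = 2.695×10^7 Pa = 265.9 atm
Remaining pressure to be supplied by serpentinite: 5.603×10^8 − 2.695×10^7 = 5.334×10^8 Pa
Additional depth in serpentinite = 5.334×10^8 Pa / (2555 kg/m³ × 9.8 m/s²) = 21302 m
Total depth = 1170 m + 21302 m = 22472 m
= 22.472 km

22.5 km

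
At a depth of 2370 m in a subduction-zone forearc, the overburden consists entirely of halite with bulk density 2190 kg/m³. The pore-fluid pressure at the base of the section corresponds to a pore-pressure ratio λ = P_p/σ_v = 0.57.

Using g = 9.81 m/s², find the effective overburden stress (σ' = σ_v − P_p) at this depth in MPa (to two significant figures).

Overburden (lithostatic) stress σ_v:
halite: 2190 kg/m³ × 9.81 m/s² × 2370 m = 5.092×10^7 Pa = 50.92 MPa
Pore pressure P_p = λ·σ_v = 0.57 × 50.92 MPa = 29.02 MPa
Effective stress σ' = σ_v − P_p = 50.92 − 29.02 = 21.894 MPa

22 MPa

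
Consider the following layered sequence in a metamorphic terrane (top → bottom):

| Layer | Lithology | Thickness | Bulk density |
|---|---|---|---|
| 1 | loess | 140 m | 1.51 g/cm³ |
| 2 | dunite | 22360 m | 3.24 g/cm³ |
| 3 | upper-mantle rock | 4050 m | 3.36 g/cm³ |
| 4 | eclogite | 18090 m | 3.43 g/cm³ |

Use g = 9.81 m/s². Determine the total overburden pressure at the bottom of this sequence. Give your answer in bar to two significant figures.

15000 bar

loess: 1510 kg/m³ × 9.81 m/s² × 140 m = 2.074×10^6 Pa = 20.74 bar
dunite: 3240 kg/m³ × 9.81 m/s² × 22360 m = 7.107×10^8 Pa = 7107 bar
upper-mantle rock: 3360 kg/m³ × 9.81 m/s² × 4050 m = 1.335×10^8 Pa = 1335 bar
eclogite: 3430 kg/m³ × 9.81 m/s² × 18090 m = 6.087×10^8 Pa = 6087 bar
Total = 20.74 + 7107 + 1335 + 6087 = 14550 bar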